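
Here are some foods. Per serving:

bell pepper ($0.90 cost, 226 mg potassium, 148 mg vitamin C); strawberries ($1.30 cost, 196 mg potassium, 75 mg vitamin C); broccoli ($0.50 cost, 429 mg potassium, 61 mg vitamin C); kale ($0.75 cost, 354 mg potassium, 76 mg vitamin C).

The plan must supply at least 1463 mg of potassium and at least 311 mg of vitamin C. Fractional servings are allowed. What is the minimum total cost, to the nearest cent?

$2.27

A basic optimal solution has at most two foods positive. Try each food alone and each pair with both targets met exactly.
bell pepper only: max(1463/226, 311/148) = 6.473 servings → $5.83.
strawberries only: max(1463/196, 311/75) = 7.464 servings → $9.70.
broccoli only: max(1463/429, 311/61) = 5.098 servings → $2.55.
kale only: max(1463/354, 311/76) = 4.133 servings → $3.10.
bell pepper + strawberries: intersection lies outside the first quadrant.
bell pepper + broccoli with both tight: 0.8887 servings and 2.942 servings → $2.27.
bell pepper + kale: the both-tight solution has a negative serving — not a feasible corner.
strawberries + broccoli with both tight: 2.185 servings and 2.412 servings → $4.05.
strawberries + kale with both targets exact would need a negative amount; discard.
broccoli + kale with both tight: 0.09936 servings and 4.012 servings → $3.06.
So the least-cost plan costs $2.27.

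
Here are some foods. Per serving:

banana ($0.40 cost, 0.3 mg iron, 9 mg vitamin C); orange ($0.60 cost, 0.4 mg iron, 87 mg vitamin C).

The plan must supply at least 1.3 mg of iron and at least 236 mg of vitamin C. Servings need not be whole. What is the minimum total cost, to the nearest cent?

$1.91

Minimising a linear cost over {iron ≥ 1.3, vitamin C ≥ 236, servings ≥ 0} — the optimum is at a vertex, using one or two foods.
banana only: max(1.3/0.3, 236/9) = 26.22 servings → $10.49.
orange only: max(1.3/0.4, 236/87) = 3.25 servings → $1.95.
banana + orange with both tight: 0.8311 servings and 2.627 servings → $1.91.
The minimum over all feasible corners is $1.91.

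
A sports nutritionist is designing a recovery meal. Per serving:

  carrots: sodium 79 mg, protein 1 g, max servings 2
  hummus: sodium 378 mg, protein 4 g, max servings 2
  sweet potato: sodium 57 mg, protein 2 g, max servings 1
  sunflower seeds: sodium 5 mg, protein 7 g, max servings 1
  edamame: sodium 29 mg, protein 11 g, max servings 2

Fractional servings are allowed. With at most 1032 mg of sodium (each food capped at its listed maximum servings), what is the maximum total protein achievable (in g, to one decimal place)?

41.0 g

Protein per mg sodium: sunflower seeds 1.4, edamame 0.3793, sweet potato 0.03509, carrots 0.01266, hummus 0.01058.
Take 1 serving of sunflower seeds: uses 5 mg sodium, +7.0 g protein (running total 7.0 g).
Take 2 servings of edamame: uses 58 mg sodium, +22.0 g protein (running total 29.0 g).
Take 1 serving of sweet potato: uses 57 mg sodium, +2.0 g protein (running total 31.0 g).
Take 2 servings of carrots: uses 158 mg sodium, +2.0 g protein (running total 33.0 g).
Take 1.995 servings of hummus: uses 754 mg sodium, +8.0 g protein (running total 41.0 g).
Filling greedily by protein-per-mg sodium is optimal for one linear limit, giving 41.0 g.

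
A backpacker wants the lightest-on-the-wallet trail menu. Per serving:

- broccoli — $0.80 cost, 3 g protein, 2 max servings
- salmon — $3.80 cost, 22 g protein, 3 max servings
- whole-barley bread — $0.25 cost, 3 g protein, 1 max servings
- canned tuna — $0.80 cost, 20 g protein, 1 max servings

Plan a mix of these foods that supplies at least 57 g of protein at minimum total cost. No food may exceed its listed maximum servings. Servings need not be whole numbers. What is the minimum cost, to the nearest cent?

$6.92

Cost per g of protein: canned tuna $0.0400, whole-barley bread $0.0833, salmon $0.1727, broccoli $0.2667.
Take 1 serving of canned tuna: +20.0 g protein for $0.80 (total $0.80, still need 37.0 g).
Take 1 serving of whole-barley bread: +3.0 g protein for $0.25 (total $1.05, still need 34.0 g).
Take 1.545 servings of salmon: +34.0 g protein for $5.87 (total $6.92, still need 0.0 g).
Greedy by cheapest-per-g is optimal for a single linear constraint, so the minimum cost is $6.92.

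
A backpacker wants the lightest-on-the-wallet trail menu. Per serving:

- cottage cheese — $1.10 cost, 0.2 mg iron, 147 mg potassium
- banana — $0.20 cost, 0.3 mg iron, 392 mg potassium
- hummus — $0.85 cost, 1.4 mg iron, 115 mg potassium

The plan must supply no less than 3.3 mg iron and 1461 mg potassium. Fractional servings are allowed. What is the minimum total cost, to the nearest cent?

At the optimum either one food covers both requirements or two foods hit both targets exactly; no other combination can be cheaper.
cottage cheese only: max(3.3/0.2, 1461/147) = 16.5 servings → $18.15.
banana only: max(3.3/0.3, 1461/392) = 11 servings → $2.20.
hummus only: max(3.3/1.4, 1461/115) = 12.7 servings → $10.80.
cottage cheese + banana with both targets exact would need a negative amount; discard.
cottage cheese + hummus with both tight: 9.113 servings and 1.055 servings → $10.92.
banana + hummus with both tight: 3.239 servings and 1.663 servings → $2.06.
Cheapest feasible corner: $2.06.

$2.06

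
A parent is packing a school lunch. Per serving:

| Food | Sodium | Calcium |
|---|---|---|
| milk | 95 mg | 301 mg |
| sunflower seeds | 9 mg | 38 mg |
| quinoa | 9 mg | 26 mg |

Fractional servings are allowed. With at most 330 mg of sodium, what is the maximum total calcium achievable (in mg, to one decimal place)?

1393.3 mg

Calcium per mg sodium: sunflower seeds 4.222, milk 3.168, quinoa 2.889.
With no serving limits, spend the whole sodium allowance on sunflower seeds: 330 mg / 9 mg × 38 mg = 1393.3 mg.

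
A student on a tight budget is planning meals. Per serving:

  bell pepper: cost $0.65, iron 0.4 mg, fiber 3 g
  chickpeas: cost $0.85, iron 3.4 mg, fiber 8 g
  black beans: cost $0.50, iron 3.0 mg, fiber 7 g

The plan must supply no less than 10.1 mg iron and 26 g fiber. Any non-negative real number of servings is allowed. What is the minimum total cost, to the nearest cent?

Minimising a linear cost over {iron ≥ 10.1, fiber ≥ 26, servings ≥ 0} — the optimum is at a vertex, using one or two foods.
bell pepper only: max(10.1/0.4, 26/3) = 25.25 servings → $16.41.
chickpeas only: max(10.1/3.4, 26/8) = 3.25 servings → $2.76.
black beans only: max(10.1/3.0, 26/7) = 3.714 servings → $1.86.
bell pepper + chickpeas with both tight: 1.086 servings and 2.843 servings → $3.12.
bell pepper + black beans with both tight: 1.177 servings and 3.21 servings → $2.37.
chickpeas + black beans: the both-tight solution has a negative serving — not a feasible corner.
Cheapest feasible corner: $1.86.

$1.86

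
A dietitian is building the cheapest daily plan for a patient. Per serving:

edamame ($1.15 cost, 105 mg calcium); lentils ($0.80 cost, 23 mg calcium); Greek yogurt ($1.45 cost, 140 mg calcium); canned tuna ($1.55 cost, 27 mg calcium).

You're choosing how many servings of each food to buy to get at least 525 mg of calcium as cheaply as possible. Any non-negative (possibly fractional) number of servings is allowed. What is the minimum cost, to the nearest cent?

Cost per mg of calcium: Greek yogurt $0.0104, edamame $0.0110, lentils $0.0348, canned tuna $0.0574.
With no serving limits, use only Greek yogurt: 525 mg / 140 mg = 3.75 servings × $1.45 = $5.44.

$5.44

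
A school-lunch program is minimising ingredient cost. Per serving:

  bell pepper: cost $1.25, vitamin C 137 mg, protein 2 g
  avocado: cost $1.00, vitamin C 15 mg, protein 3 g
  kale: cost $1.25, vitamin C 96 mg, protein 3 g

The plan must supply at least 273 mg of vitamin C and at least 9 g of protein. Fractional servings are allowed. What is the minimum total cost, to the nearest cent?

$3.70

The cheapest plan sits at a corner of the feasible region — with two constraints it uses at most two foods.
bell pepper only: max(273/137, 9/2) = 4.5 servings → $5.62.
avocado only: max(273/15, 9/3) = 18.2 servings → $18.20.
kale only: max(273/96, 9/3) = 3 servings → $3.75.
bell pepper + avocado with both tight: 1.795 servings and 1.803 servings → $4.05.
bell pepper + kale: intersection lies outside the first quadrant.
avocado + kale with both tight: 0.1852 servings and 2.815 servings → $3.70.
The minimum over all feasible corners is $3.70.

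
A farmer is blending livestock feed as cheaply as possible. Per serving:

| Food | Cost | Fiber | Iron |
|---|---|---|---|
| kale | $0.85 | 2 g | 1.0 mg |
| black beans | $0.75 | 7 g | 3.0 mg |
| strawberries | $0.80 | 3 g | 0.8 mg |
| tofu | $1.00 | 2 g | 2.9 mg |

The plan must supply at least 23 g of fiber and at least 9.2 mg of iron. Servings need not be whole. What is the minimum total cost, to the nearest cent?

The cheapest plan sits at a corner of the feasible region — with two constraints it uses at most two foods.
kale only: max(23/2, 9.2/1.0) = 11.5 servings → $9.78.
black beans only: max(23/7, 9.2/3.0) = 3.286 servings → $2.46.
strawberries only: max(23/3, 9.2/0.8) = 11.5 servings → $9.20.
tofu only: max(23/2, 9.2/2.9) = 11.5 servings → $11.50.
kale + black beans: the both-tight solution has a negative serving — not a feasible corner.
kale + strawberries with both tight: 6.571 servings and 3.286 servings → $8.21.
kale + tofu: the both-tight solution has a negative serving — not a feasible corner.
black beans + strawberries with both tight: 2.706 servings and 1.353 servings → $3.11.
black beans + tofu with both targets exact would need a negative amount; discard.
strawberries + tofu with both tight: 6.803 servings and 1.296 servings → $6.74.
So the least-cost plan costs $2.46.

$2.46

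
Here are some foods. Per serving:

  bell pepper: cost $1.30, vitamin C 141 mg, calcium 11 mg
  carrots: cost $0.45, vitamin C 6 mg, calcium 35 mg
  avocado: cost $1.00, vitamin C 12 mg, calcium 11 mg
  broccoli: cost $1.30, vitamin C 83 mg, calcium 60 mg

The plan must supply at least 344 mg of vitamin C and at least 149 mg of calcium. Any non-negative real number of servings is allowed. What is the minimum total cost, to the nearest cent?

A basic optimal solution has at most two foods positive. Try each food alone and each pair with both targets met exactly.
bell pepper only: max(344/141, 149/11) = 13.55 servings → $17.61.
carrots only: max(344/6, 149/35) = 57.33 servings → $25.80.
avocado only: max(344/12, 149/11) = 28.67 servings → $28.67.
broccoli only: max(344/83, 149/60) = 4.145 servings → $5.39.
bell pepper + carrots with both tight: 2.289 servings and 3.538 servings → $4.57.
bell pepper + avocado with both tight: 1.407 servings and 12.14 servings → $13.97.
bell pepper + broccoli with both tight: 1.096 servings and 2.282 servings → $4.39.
carrots + avocado: the both-tight solution has a negative serving — not a feasible corner.
carrots + broccoli: intersection lies outside the first quadrant.
avocado + broccoli: the both-tight solution has a negative serving — not a feasible corner.
The minimum over all feasible corners is $4.39.

$4.39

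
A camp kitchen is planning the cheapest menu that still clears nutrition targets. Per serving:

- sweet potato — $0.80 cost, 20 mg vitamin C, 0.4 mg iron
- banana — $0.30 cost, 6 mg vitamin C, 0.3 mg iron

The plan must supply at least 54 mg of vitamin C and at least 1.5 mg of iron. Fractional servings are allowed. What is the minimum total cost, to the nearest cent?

A basic optimal solution has at most two foods positive. Try each food alone and each pair with both targets met exactly.
sweet potato only: max(54/20, 1.5/0.4) = 3.75 servings → $3.00.
banana only: max(54/6, 1.5/0.3) = 9 servings → $2.70.
sweet potato + banana with both tight: 2 servings and 2.333 servings → $2.30.
So the least-cost plan costs $2.30.

$2.30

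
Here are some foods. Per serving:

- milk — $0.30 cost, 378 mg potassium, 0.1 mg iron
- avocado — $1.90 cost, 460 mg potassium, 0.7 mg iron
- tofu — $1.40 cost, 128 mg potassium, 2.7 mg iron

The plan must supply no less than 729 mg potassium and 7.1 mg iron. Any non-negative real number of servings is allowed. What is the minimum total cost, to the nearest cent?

$3.94

A basic optimal solution has at most two foods positive. Try each food alone and each pair with both targets met exactly.
milk only: max(729/378, 7.1/0.1) = 71 servings → $21.30.
avocado only: max(729/460, 7.1/0.7) = 10.14 servings → $19.27.
tofu only: max(729/128, 7.1/2.7) = 5.695 servings → $7.97.
milk + avocado with both targets exact would need a negative amount; discard.
milk + tofu with both tight: 1.051 servings and 2.591 servings → $3.94.
avocado + tofu with both tight: 0.9194 servings and 2.391 servings → $5.09.
Cheapest feasible corner: $3.94.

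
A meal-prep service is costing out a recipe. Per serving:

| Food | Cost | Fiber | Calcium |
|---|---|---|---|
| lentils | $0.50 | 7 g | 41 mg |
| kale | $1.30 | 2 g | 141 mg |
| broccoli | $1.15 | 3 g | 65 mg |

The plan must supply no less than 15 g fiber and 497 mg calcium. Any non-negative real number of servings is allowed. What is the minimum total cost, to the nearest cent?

$4.73

Two binding constraints pin down two serving amounts, so the optimal mix uses at most two foods. The candidates are each food alone (scaled to the tighter of fiber/calcium) and each pair with both constraints tight.
lentils only: max(15/7, 497/41) = 12.12 servings → $6.06.
kale only: max(15/2, 497/141) = 7.5 servings → $9.75.
broccoli only: max(15/3, 497/65) = 7.646 servings → $8.79.
lentils + kale with both tight: 1.239 servings and 3.165 servings → $4.73.
lentils + broccoli: intersection lies outside the first quadrant.
kale + broccoli with both tight: 1.761 servings and 3.826 servings → $6.69.
So the least-cost plan costs $4.73.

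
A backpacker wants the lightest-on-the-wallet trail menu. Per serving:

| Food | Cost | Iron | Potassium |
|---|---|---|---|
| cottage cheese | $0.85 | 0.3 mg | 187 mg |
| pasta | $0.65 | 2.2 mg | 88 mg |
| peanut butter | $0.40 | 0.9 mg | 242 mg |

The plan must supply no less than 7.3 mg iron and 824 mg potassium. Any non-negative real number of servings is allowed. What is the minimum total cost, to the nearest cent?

With two linear requirements the optimum uses one or two foods; enumerate the corners.
cottage cheese only: max(7.3/0.3, 824/187) = 24.33 servings → $20.68.
pasta only: max(7.3/2.2, 824/88) = 9.364 servings → $6.09.
peanut butter only: max(7.3/0.9, 824/242) = 8.111 servings → $3.24.
cottage cheese + pasta with both tight: 3.04 servings and 2.904 servings → $4.47.
cottage cheese + peanut butter with both targets exact would need a negative amount; discard.
pasta + peanut butter with both tight: 2.262 servings and 2.583 servings → $2.50.
Cheapest feasible corner: $2.50.

$2.50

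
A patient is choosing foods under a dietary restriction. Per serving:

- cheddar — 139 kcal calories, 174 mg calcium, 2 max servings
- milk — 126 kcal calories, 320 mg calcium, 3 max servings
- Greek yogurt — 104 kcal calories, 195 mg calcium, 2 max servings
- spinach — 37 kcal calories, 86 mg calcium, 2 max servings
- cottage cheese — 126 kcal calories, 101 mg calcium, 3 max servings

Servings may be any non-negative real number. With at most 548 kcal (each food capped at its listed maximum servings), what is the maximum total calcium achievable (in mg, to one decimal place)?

Calcium per kcal: milk 2.54, spinach 2.324, Greek yogurt 1.875, cheddar 1.252, cottage cheese 0.8016.
Take 3 servings of milk: uses 378 kcal, +960.0 mg calcium (running total 960.0 mg).
Take 2 servings of spinach: uses 74 kcal, +172.0 mg calcium (running total 1132.0 mg).
Take 0.9231 servings of Greek yogurt: uses 96 kcal, +180.0 mg calcium (running total 1312.0 mg).
Filling greedily by calcium-per-kcal is optimal for one linear limit, giving 1312.0 mg.

1312.0 mg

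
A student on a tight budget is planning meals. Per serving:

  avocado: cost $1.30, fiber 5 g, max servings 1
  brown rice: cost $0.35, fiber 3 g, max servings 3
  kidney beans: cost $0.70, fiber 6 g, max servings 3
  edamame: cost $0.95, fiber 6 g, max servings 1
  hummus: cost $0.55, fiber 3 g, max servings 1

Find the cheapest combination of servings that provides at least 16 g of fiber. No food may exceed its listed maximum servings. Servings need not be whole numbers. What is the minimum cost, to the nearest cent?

$1.87

Cost per g of fiber: brown rice $0.1167, kidney beans $0.1167, edamame $0.1583, hummus $0.1833, avocado $0.2600.
Take 3 servings of brown rice: +9.0 g fiber for $1.05 (total $1.05, still need 7.0 g).
Take 1.167 servings of kidney beans: +7.0 g fiber for $0.82 (total $1.87, still need 0.0 g).
Greedy by cheapest-per-g is optimal for a single linear constraint, so the minimum cost is $1.87.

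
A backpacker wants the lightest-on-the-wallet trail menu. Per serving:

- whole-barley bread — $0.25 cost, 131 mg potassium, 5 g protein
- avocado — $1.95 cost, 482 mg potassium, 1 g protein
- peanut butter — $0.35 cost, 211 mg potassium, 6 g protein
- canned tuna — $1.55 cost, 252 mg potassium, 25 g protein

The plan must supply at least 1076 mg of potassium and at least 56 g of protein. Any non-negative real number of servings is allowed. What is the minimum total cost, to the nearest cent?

$2.80

The cheapest plan sits at a corner of the feasible region — with two constraints it uses at most two foods.
whole-barley bread only: max(1076/131, 56/5) = 11.2 servings → $2.80.
avocado only: max(1076/482, 56/1) = 56 servings → $109.20.
peanut butter only: max(1076/211, 56/6) = 9.333 servings → $3.27.
canned tuna only: max(1076/252, 56/25) = 4.27 servings → $6.62.
whole-barley bread + avocado: the both-tight solution has a negative serving — not a feasible corner.
whole-barley bread + peanut butter with both targets exact would need a negative amount; discard.
whole-barley bread + canned tuna with both tight: 6.346 servings and 0.9707 servings → $3.09.
avocado + peanut butter: intersection lies outside the first quadrant.
avocado + canned tuna with both tight: 1.084 servings and 2.197 servings → $5.52.
peanut butter + canned tuna with both tight: 3.398 servings and 1.424 servings → $3.40.
Cheapest feasible corner: $2.80.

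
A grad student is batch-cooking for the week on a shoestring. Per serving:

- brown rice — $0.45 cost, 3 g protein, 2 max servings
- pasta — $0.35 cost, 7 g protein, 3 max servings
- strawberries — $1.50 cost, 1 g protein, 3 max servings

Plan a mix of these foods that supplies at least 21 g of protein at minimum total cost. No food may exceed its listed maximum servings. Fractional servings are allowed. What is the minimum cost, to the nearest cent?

Cost per g of protein: pasta $0.0500, brown rice $0.1500, strawberries $1.5000.
Take 3 servings of pasta: +21.0 g protein for $1.05 (total $1.05, still need 0.0 g).
Filling from the cheapest source first is optimal under one linear minimum: $1.05.

$1.05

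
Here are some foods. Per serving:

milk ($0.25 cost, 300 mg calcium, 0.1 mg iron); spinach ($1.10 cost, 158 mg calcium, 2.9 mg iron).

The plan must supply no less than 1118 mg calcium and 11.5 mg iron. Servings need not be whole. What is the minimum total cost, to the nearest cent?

Compare the cost at each extreme point of the feasible region.
milk only: max(1118/300, 11.5/0.1) = 115 servings → $28.75.
spinach only: max(1118/158, 11.5/2.9) = 7.076 servings → $7.78.
milk + spinach with both tight: 1.668 servings and 3.908 servings → $4.72.
So the least-cost plan costs $4.72.

$4.72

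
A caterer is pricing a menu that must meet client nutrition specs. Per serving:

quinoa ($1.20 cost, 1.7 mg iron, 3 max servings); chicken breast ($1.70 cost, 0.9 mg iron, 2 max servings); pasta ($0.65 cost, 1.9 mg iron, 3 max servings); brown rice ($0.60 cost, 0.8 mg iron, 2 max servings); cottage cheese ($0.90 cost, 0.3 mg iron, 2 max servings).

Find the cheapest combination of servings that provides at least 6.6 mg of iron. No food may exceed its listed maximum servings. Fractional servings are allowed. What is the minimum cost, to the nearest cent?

Cost per mg of iron: pasta $0.3421, quinoa $0.7059, brown rice $0.7500, chicken breast $1.8889, cottage cheese $3.0000.
Take 3 servings of pasta: +5.7 mg iron for $1.95 (total $1.95, still need 0.9 mg).
Take 0.5294 servings of quinoa: +0.9 mg iron for $0.64 (total $2.59, still need 0.0 mg).
Filling from the cheapest source first is optimal under one linear minimum: $2.59.

$2.59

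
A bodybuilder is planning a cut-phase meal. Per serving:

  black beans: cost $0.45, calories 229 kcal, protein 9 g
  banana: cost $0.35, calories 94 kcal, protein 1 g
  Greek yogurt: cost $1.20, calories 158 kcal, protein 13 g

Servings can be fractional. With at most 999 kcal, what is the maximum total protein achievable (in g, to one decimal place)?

82.2 g

Protein per kcal: Greek yogurt 0.08228, black beans 0.0393, banana 0.01064.
With no serving limits, spend the whole calories allowance on Greek yogurt: 999 kcal / 158 kcal × 13 g = 82.2 g.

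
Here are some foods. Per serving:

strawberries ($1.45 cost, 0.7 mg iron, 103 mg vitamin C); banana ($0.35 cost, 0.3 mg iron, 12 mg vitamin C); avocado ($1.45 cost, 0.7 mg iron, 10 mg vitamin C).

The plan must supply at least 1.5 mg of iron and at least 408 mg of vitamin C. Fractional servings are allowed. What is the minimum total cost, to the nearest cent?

Two binding constraints pin down two serving amounts, so the optimal mix uses at most two foods. The candidates are each food alone (scaled to the tighter of iron/vitamin C) and each pair with both constraints tight.
strawberries only: max(1.5/0.7, 408/103) = 3.961 servings → $5.74.
banana only: max(1.5/0.3, 408/12) = 34 servings → $11.90.
avocado only: max(1.5/0.7, 408/10) = 40.8 servings → $59.16.
strawberries + banana with both targets exact would need a negative amount; discard.
strawberries + avocado: intersection lies outside the first quadrant.
banana + avocado: intersection lies outside the first quadrant.
Cheapest feasible corner: $5.74.

$5.74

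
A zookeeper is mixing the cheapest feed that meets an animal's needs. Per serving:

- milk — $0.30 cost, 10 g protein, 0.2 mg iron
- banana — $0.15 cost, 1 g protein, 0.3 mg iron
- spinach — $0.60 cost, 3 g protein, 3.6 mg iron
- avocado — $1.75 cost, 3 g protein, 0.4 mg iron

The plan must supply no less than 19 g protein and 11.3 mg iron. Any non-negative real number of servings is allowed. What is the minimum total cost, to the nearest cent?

$2.14

At the optimum either one food covers both requirements or two foods hit both targets exactly; no other combination can be cheaper.
milk only: max(19/10, 11.3/0.2) = 56.5 servings → $16.95.
banana only: max(19/1, 11.3/0.3) = 37.67 servings → $5.65.
spinach only: max(19/3, 11.3/3.6) = 6.333 servings → $3.80.
avocado only: max(19/3, 11.3/0.4) = 28.25 servings → $49.44.
milk + banana: the both-tight solution has a negative serving — not a feasible corner.
milk + spinach with both tight: 0.9746 servings and 3.085 servings → $2.14.
milk + avocado: intersection lies outside the first quadrant.
banana + spinach with both tight: 12.78 servings and 2.074 servings → $3.16.
banana + avocado: intersection lies outside the first quadrant.
spinach + avocado with both tight: 2.74 servings and 3.594 servings → $7.93.
So the least-cost plan costs $2.14.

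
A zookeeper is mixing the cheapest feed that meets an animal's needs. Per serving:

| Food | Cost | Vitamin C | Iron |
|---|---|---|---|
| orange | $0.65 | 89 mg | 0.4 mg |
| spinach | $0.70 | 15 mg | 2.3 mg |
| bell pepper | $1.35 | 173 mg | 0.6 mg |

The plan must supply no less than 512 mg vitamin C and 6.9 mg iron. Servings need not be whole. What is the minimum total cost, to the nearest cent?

Compare the cost at each extreme point of the feasible region.
orange only: max(512/89, 6.9/0.4) = 17.25 servings → $11.21.
spinach only: max(512/15, 6.9/2.3) = 34.13 servings → $23.89.
bell pepper only: max(512/173, 6.9/0.6) = 11.5 servings → $15.53.
orange + spinach with both tight: 5.406 servings and 2.06 servings → $4.96.
orange + bell pepper: the both-tight solution has a negative serving — not a feasible corner.
spinach + bell pepper with both tight: 2.28 servings and 2.762 servings → $5.32.
The minimum over all feasible corners is $4.96.

$4.96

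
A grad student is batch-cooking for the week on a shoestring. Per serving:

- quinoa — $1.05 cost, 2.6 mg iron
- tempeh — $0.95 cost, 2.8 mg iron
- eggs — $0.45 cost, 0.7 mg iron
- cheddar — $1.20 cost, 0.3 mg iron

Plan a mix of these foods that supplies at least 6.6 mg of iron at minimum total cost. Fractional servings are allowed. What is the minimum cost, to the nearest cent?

$2.24

Cost per mg of iron: tempeh $0.3393, quinoa $0.4038, eggs $0.6429, cheddar $4.0000.
With no serving limits, use only tempeh: 6.6 mg / 2.8 mg = 2.357 servings × $0.95 = $2.24.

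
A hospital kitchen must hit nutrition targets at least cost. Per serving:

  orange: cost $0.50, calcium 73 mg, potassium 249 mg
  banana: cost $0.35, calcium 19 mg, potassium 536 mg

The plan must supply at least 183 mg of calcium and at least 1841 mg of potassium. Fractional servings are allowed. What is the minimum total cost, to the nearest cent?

Check every corner: each single food scaled to meet both minima, and each pair solved so both constraints bind.
orange only: max(183/73, 1841/249) = 7.394 servings → $3.70.
banana only: max(183/19, 1841/536) = 9.632 servings → $3.37.
orange + banana with both tight: 1.835 servings and 2.582 servings → $1.82.
The minimum over all feasible corners is $1.82.

$1.82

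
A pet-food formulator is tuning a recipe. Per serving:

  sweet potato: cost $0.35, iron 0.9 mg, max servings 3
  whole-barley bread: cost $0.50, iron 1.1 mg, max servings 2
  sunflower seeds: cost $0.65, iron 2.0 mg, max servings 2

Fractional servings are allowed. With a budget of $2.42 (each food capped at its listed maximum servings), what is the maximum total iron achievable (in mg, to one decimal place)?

Iron per dollar: sunflower seeds 3.077, sweet potato 2.571, whole-barley bread 2.2.
Take 2 servings of sunflower seeds: spends $1.30, +4.0 mg iron (running total 4.0 mg).
Take 3 servings of sweet potato: spends $1.05, +2.7 mg iron (running total 6.7 mg).
Take 0.14 servings of whole-barley bread: spends $0.07, +0.2 mg iron (running total 6.9 mg).
Greedy by best ratio exhausts the cost allowance optimally: 6.9 mg.

6.9 mg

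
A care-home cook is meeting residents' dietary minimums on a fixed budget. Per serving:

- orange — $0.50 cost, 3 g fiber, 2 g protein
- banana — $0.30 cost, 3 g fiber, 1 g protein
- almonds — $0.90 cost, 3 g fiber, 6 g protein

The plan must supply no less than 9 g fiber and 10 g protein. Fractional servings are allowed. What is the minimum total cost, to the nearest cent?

orange only: max(9/3, 10/2) = 5 servings → $2.50.
banana only: max(9/3, 10/1) = 10 servings → $3.00.
almonds only: max(9/3, 10/6) = 3 servings → $2.70.
orange + banana: intersection lies outside the first quadrant.
orange + almonds with both tight: 2 servings and 1 serving → $1.90.
banana + almonds with both tight: 1.6 servings and 1.4 servings → $1.74.
The minimum over all feasible corners is $1.74.

$1.74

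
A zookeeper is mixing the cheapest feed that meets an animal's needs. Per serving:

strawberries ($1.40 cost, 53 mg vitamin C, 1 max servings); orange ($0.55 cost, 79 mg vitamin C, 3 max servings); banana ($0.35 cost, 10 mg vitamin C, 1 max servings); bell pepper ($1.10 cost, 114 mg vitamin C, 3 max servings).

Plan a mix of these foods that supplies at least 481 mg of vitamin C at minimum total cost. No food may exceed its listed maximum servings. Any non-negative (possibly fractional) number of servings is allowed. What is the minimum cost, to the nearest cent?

Cost per mg of vitamin C: orange $0.0070, bell pepper $0.0096, strawberries $0.0264, banana $0.0350.
Take 3 servings of orange: +237.0 mg vitamin C for $1.65 (total $1.65, still need 244.0 mg).
Take 2.14 servings of bell pepper: +244.0 mg vitamin C for $2.35 (total $4.00, still need 0.0 mg).
Greedy by cheapest-per-mg is optimal for a single linear constraint, so the minimum cost is $4.00.

$4.00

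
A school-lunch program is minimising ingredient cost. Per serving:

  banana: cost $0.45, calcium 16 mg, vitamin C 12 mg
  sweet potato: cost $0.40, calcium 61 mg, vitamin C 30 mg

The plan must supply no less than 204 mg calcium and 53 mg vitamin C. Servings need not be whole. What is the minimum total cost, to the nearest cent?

$1.34

The cheapest plan sits at a corner of the feasible region — with two constraints it uses at most two foods.
banana only: max(204/16, 53/12) = 12.75 servings → $5.74.
sweet potato only: max(204/61, 53/30) = 3.344 servings → $1.34.
banana + sweet potato: the both-tight solution has a negative serving — not a feasible corner.
So the least-cost plan costs $1.34.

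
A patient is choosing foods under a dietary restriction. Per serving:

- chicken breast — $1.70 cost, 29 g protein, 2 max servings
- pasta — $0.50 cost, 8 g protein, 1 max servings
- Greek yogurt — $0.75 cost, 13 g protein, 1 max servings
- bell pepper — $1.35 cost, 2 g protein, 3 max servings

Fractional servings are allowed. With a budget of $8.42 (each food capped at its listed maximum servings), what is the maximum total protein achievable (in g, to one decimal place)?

Protein per dollar: Greek yogurt 17.33, chicken breast 17.06, pasta 16, bell pepper 1.481.
Take 1 serving of Greek yogurt: spends $0.75, +13.0 g protein (running total 13.0 g).
Take 2 servings of chicken breast: spends $3.40, +58.0 g protein (running total 71.0 g).
Take 1 serving of pasta: spends $0.50, +8.0 g protein (running total 79.0 g).
Take 2.793 servings of bell pepper: spends $3.77, +5.6 g protein (running total 84.6 g).
Greedy by best ratio exhausts the cost allowance optimally: 84.6 g.

84.6 g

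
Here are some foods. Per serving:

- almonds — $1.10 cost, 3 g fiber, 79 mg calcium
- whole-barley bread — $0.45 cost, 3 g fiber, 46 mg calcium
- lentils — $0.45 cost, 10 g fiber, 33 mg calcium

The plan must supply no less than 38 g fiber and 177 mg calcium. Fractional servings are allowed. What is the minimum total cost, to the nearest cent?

A basic optimal solution has at most two foods positive. Try each food alone and each pair with both targets met exactly.
almonds only: max(38/3, 177/79) = 12.67 servings → $13.93.
whole-barley bread only: max(38/3, 177/46) = 12.67 servings → $5.70.
lentils only: max(38/10, 177/33) = 5.364 servings → $2.41.
almonds + whole-barley bread: the both-tight solution has a negative serving — not a feasible corner.
almonds + lentils with both tight: 0.7467 servings and 3.576 servings → $2.43.
whole-barley bread + lentils with both tight: 1.429 servings and 3.371 servings → $2.16.
So the least-cost plan costs $2.16.

$2.16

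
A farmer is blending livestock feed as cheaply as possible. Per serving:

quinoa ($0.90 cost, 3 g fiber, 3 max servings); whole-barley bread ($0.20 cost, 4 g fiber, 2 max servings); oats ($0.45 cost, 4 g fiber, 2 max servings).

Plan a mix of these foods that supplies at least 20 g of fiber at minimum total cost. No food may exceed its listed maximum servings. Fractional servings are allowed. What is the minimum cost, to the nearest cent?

$2.50

Cost per g of fiber: whole-barley bread $0.0500, oats $0.1125, quinoa $0.3000.
Take 2 servings of whole-barley bread: +8.0 g fiber for $0.40 (total $0.40, still need 12.0 g).
Take 2 servings of oats: +8.0 g fiber for $0.90 (total $1.30, still need 4.0 g).
Take 1.333 servings of quinoa: +4.0 g fiber for $1.20 (total $2.50, still need 0.0 g).
Greedy by cheapest-per-g is optimal for a single linear constraint, so the minimum cost is $2.50.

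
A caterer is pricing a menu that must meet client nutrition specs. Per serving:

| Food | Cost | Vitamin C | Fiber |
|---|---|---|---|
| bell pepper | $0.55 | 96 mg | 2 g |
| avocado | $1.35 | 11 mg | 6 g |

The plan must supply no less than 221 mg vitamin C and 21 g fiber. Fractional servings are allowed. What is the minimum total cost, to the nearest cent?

An LP optimum is at a vertex; with two nutrient constraints at most two foods are used. Check each candidate.
bell pepper only: max(221/96, 21/2) = 10.5 servings → $5.78.
avocado only: max(221/11, 21/6) = 20.09 servings → $27.12.
bell pepper + avocado with both tight: 1.977 servings and 2.841 servings → $4.92.
So the least-cost plan costs $4.92.

$4.92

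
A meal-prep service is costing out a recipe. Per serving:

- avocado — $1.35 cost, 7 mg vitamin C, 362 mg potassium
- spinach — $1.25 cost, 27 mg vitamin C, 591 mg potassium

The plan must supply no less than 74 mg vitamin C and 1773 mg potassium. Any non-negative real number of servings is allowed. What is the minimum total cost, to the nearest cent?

Compare the cost at each extreme point of the feasible region.
avocado only: max(74/7, 1773/362) = 10.57 servings → $14.27.
spinach only: max(74/27, 1773/591) = 3 servings → $3.75.
avocado + spinach with both tight: 0.7339 servings and 2.55 servings → $4.18.
Cheapest feasible corner: $3.75.

$3.75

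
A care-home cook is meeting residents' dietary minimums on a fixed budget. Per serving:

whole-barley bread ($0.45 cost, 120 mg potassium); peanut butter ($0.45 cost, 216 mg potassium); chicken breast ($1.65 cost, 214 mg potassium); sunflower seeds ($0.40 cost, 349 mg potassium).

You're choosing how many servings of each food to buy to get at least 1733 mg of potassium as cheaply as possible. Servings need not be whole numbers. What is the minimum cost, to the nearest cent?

Cost per mg of potassium: sunflower seeds $0.0011, peanut butter $0.0021, whole-barley bread $0.0037, chicken breast $0.0077.
With no serving limits, use only sunflower seeds: 1733 mg / 349 mg = 4.966 servings × $0.40 = $1.99.

$1.99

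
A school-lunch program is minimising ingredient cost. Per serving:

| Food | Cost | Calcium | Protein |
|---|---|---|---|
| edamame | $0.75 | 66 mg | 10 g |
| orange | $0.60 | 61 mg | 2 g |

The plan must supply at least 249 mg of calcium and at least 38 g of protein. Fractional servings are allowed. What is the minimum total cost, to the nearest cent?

$2.85

Minimising a linear cost over {calcium ≥ 249, protein ≥ 38, servings ≥ 0} — the optimum is at a vertex, using one or two foods.
edamame only: max(249/66, 38/10) = 3.8 servings → $2.85.
orange only: max(249/61, 38/2) = 19 servings → $11.40.
edamame + orange: intersection lies outside the first quadrant.
Cheapest feasible corner: $2.85.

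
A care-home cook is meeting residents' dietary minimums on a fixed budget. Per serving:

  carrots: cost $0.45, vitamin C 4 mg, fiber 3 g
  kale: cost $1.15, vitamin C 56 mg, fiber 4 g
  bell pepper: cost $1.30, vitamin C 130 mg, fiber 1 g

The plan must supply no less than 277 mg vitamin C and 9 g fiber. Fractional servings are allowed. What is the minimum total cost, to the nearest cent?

$3.72

For a min-cost LP with two ≥-constraints, a basic feasible solution has at most two positive variables.
carrots only: max(277/4, 9/3) = 69.25 servings → $31.16.
kale only: max(277/56, 9/4) = 4.946 servings → $5.69.
bell pepper only: max(277/130, 9/1) = 9 servings → $11.70.
carrots + kale: the both-tight solution has a negative serving — not a feasible corner.
carrots + bell pepper with both tight: 2.313 servings and 2.06 servings → $3.72.
kale + bell pepper with both tight: 1.925 servings and 1.302 servings → $3.91.
Cheapest feasible corner: $3.72.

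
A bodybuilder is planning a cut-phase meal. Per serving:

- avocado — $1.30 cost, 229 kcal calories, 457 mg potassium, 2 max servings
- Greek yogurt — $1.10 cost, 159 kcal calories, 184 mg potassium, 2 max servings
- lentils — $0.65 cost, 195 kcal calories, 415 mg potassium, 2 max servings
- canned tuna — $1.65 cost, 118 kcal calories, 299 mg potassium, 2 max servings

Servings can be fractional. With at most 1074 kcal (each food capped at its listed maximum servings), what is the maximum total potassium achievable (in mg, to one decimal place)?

Potassium per kcal: canned tuna 2.534, lentils 2.128, avocado 1.996, Greek yogurt 1.157.
Take 2 servings of canned tuna: uses 236 kcal, +598.0 mg potassium (running total 598.0 mg).
Take 2 servings of lentils: uses 390 kcal, +830.0 mg potassium (running total 1428.0 mg).
Take 1.956 servings of avocado: uses 448 kcal, +894.0 mg potassium (running total 2322.0 mg).
Filling greedily by potassium-per-kcal is optimal for one linear limit, giving 2322.0 mg.

2322.0 mg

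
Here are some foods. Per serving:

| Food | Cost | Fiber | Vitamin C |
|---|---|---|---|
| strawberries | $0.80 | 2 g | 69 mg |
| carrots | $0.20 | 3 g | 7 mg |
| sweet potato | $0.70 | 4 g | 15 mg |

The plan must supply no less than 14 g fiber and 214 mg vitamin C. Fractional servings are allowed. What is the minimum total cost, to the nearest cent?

$2.81

Minimising a linear cost over {fiber ≥ 14, vitamin C ≥ 214, servings ≥ 0} — the optimum is at a vertex, using one or two foods.
strawberries only: max(14/2, 214/69) = 7 servings → $5.60.
carrots only: max(14/3, 214/7) = 30.57 servings → $6.11.
sweet potato only: max(14/4, 214/15) = 14.27 servings → $9.99.
strawberries + carrots with both tight: 2.819 servings and 2.788 servings → $2.81.
strawberries + sweet potato with both tight: 2.626 servings and 2.187 servings → $3.63.
carrots + sweet potato with both targets exact would need a negative amount; discard.
So the least-cost plan costs $2.81.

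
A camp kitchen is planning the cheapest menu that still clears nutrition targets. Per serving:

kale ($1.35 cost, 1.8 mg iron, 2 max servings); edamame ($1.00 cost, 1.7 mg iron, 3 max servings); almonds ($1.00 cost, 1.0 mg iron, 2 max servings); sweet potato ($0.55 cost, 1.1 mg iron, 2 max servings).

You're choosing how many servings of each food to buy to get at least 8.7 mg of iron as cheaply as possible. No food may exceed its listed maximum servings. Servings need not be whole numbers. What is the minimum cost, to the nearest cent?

Cost per mg of iron: sweet potato $0.5000, edamame $0.5882, kale $0.7500, almonds $1.0000.
Take 2 servings of sweet potato: +2.2 mg iron for $1.10 (total $1.10, still need 6.5 mg).
Take 3 servings of edamame: +5.1 mg iron for $3.00 (total $4.10, still need 1.4 mg).
Take 0.7778 servings of kale: +1.4 mg iron for $1.05 (total $5.15, still need 0.0 mg).
Filling from the cheapest source first is optimal under one linear minimum: $5.15.

$5.15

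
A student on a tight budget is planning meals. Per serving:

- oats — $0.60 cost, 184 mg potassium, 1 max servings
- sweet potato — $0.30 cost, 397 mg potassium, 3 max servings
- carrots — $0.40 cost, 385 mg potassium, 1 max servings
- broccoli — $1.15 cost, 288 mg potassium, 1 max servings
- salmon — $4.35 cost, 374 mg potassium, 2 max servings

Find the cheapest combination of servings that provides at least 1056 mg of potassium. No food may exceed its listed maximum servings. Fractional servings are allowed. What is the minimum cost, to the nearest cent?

$0.80

Cost per mg of potassium: sweet potato $0.0008, carrots $0.0010, oats $0.0033, broccoli $0.0040, salmon $0.0116.
Take 2.66 servings of sweet potato: +1056.0 mg potassium for $0.80 (total $0.80, still need 0.0 mg).
Filling from the cheapest source first is optimal under one linear minimum: $0.80.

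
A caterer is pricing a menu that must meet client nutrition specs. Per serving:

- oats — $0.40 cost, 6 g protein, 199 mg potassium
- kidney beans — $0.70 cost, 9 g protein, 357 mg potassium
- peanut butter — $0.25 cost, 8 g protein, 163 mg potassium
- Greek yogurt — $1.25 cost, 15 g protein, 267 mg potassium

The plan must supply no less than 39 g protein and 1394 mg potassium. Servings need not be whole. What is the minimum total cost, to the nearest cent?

$2.14

This is a tiny linear program; its minimum lies at a vertex of the feasible set. List the vertices and price them.
oats only: max(39/6, 1394/199) = 7.005 servings → $2.80.
kidney beans only: max(39/9, 1394/357) = 4.333 servings → $3.03.
peanut butter only: max(39/8, 1394/163) = 8.552 servings → $2.14.
Greek yogurt only: max(39/15, 1394/267) = 5.221 servings → $6.53.
oats + kidney beans with both tight: 3.923 servings and 1.718 servings → $2.77.
oats + peanut butter: the both-tight solution has a negative serving — not a feasible corner.
oats + Greek yogurt: intersection lies outside the first quadrant.
kidney beans + peanut butter with both tight: 3.452 servings and 0.9914 servings → $2.66.
kidney beans + Greek yogurt with both tight: 3.556 servings and 0.4665 servings → $3.07.
peanut butter + Greek yogurt: intersection lies outside the first quadrant.
The minimum over all feasible corners is $2.14.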